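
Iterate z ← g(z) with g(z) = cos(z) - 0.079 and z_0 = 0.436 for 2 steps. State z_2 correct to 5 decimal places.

z_1 = g(0.436000) = 0.827448
z_2 = g(0.827448) = 0.597757

0.59776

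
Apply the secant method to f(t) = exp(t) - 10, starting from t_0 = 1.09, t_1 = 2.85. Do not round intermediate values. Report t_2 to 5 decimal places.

f(t_0) = -7.025726, f(t_1) = 7.287782
t_2 = 2.850000 - (7.287782)·(2.850000 - 1.090000)/(7.287782 - (-7.025726)) = 1.953889; f(t_2) = -2.943927

1.95389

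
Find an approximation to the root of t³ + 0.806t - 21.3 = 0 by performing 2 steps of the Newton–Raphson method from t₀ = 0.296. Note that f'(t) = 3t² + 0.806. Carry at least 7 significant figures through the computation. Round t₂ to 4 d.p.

13.3265

t_0 = 0.296000: f = -21.035490, f' = 1.068848 → t_1 = 0.296000 - (-21.035490)/(1.068848) = 19.976525
t_1 = 19.976525: f = 7966.663995, f' = 1197.990640 → t_2 = 19.976525 - (7966.663995)/(1197.990640) = 13.326503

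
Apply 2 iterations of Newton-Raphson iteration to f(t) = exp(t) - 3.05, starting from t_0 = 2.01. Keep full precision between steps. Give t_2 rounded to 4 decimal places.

1.1569

Newton update: t ← t − f(t)/f'(t).
f'(t) = exp(t)
t_0 = 2.010000: f = 4.413317, f' = 7.463317 → t_1 = 2.010000 - (4.413317)/(7.463317) = 1.418665
t_1 = 1.418665: f = 1.081603, f' = 4.131603 → t_2 = 1.418665 - (1.081603)/(4.131603) = 1.156878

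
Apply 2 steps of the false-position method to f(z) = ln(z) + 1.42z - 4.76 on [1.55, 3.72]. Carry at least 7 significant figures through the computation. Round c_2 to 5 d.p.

False-position update: c = (a·f(b) − b·f(a))/(f(b) − f(a)); replace the endpoint whose sign matches f(c).
f(1.550000) = -2.120745, f(3.720000) = 1.836124
step 1: c = 2.713045, f(c) = 0.090596 > 0 → new bracket [1.550000, 2.713045]
step 2: c = 2.665397, f(c) = 0.005216 > 0 → new bracket [1.550000, 2.665397]

2.66540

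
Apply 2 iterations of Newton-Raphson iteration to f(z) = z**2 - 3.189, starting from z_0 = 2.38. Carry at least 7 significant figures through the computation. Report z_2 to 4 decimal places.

f'(z) = 2z
z_0 = 2.380000: f = 2.475400, f' = 4.760000 → z_1 = 2.380000 - (2.475400)/(4.760000) = 1.859958
z_1 = 1.859958: f = 0.270444, f' = 3.719916 → z_2 = 1.859958 - (0.270444)/(3.719916) = 1.787256

1.7873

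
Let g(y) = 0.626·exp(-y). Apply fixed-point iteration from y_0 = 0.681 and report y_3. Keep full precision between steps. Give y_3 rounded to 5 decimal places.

y_1 = g(0.681000) = 0.316825
y_2 = g(0.316825) = 0.456015
y_3 = g(0.456015) = 0.396762

0.39676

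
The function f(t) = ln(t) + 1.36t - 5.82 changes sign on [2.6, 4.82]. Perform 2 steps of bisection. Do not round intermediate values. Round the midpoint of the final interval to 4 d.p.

3.4325

f(2.600000) = -1.328489, f(4.820000) = 2.307974 (opposite signs)
step 1: m = 3.710000, f(m) = 0.536632 > 0 → root in [2.600000, 3.710000]
step 2: m = 3.155000, f(m) = -0.380212 < 0 → root in [3.155000, 3.710000]
Midpoint of [3.155000, 3.710000] = 3.432500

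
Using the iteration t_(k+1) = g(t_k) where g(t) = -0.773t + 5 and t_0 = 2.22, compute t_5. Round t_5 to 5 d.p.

2.98570

t_1 = g(2.220000) = 3.283940
t_2 = g(3.283940) = 2.461514
t_3 = g(2.461514) = 3.097249
t_4 = g(3.097249) = 2.605826
t_5 = g(2.605826) = 2.985696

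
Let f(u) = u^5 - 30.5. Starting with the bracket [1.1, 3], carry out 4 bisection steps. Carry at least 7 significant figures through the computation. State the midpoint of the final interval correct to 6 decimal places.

1.990625

f(1.100000) = -28.889490, f(3.000000) = 212.500000 (opposite signs)
step 1: m = 2.050000, f(m) = 5.705063 > 0 → root in [1.100000, 2.050000]
step 2: m = 1.575000, f(m) = -20.808237 < 0 → root in [1.575000, 2.050000]
step 3: m = 1.812500, f(m) = -10.939044 < 0 → root in [1.812500, 2.050000]
step 4: m = 1.931250, f(m) = -3.634651 < 0 → root in [1.931250, 2.050000]
Midpoint of [1.931250, 2.050000] = 1.990625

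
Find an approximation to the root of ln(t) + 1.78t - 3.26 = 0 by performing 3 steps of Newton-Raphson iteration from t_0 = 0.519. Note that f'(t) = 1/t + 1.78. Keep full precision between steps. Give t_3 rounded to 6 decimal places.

1.575926

t_0 = 0.519000: f = -2.992031, f' = 3.706782 → t_1 = 0.519000 - (-2.992031)/(3.706782) = 1.326178
t_1 = 1.326178: f = -0.617103, f' = 2.534047 → t_2 = 1.326178 - (-0.617103)/(2.534047) = 1.569702
t_2 = 1.569702: f = -0.015044, f' = 2.417063 → t_3 = 1.569702 - (-0.015044)/(2.417063) = 1.575926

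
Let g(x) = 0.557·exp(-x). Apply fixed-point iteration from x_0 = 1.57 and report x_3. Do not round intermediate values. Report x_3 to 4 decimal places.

x_1 = g(1.570000) = 0.115881
x_2 = g(0.115881) = 0.496054
x_3 = g(0.496054) = 0.339173

0.3392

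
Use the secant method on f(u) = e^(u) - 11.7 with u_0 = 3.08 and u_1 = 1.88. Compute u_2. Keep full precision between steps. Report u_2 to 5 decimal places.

2.28617

f(u_0) = 10.058402, f(u_1) = -5.146495
u_2 = 1.880000 - (-5.146495)·(1.880000 - 3.080000)/(-5.146495 - (10.058402)) = 2.286171; f(u_2) = -1.862797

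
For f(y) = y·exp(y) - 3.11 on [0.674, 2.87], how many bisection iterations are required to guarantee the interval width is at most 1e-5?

Initial width b − a = 2.87 − 0.674 = 2.196000.
After n steps the width is (b−a)/2^n; need (b−a)/2^n ≤ 1e-5.
So n ≥ log₂(2.196000/1e-5) = log₂(219600.0000) ≈ 17.7445.
Hence n = 18.

18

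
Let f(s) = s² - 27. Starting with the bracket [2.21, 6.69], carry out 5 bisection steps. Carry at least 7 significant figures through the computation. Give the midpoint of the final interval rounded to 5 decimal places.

f(2.210000) = -22.115900, f(6.690000) = 17.756100 (opposite signs)
step 1: m = 4.450000, f(m) = -7.197500 < 0 → root in [4.450000, 6.690000]
step 2: m = 5.570000, f(m) = 4.024900 > 0 → root in [4.450000, 5.570000]
step 3: m = 5.010000, f(m) = -1.899900 < 0 → root in [5.010000, 5.570000]
step 4: m = 5.290000, f(m) = 0.984100 > 0 → root in [5.010000, 5.290000]
step 5: m = 5.150000, f(m) = -0.477500 < 0 → root in [5.150000, 5.290000]
Midpoint of [5.150000, 5.290000] = 5.220000

5.22000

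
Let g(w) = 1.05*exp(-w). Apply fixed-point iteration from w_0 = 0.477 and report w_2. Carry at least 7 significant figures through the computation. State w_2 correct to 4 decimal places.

w_1 = g(0.477000) = 0.651675
w_2 = g(0.651675) = 0.547231

0.5472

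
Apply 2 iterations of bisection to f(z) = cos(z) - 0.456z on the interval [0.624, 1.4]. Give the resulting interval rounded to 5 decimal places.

[1.01200, 1.20600]

f(0.624000) = 0.527004, f(1.400000) = -0.468433 (opposite signs)
step 1: m = 1.012000, f(m) = 0.068694 > 0 → root in [1.012000, 1.400000]
step 2: m = 1.206000, f(m) = -0.193177 < 0 → root in [1.012000, 1.206000]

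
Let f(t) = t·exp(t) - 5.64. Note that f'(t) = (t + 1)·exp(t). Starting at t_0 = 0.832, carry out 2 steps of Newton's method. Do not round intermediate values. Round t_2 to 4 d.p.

1.4581

t_0 = 0.832000: f = -3.728139, f' = 4.209771 → t_1 = 0.832000 - (-3.728139)/(4.209771) = 1.717592
t_1 = 1.717592: f = 3.928869, f' = 15.139966 → t_2 = 1.717592 - (3.928869)/(15.139966) = 1.458089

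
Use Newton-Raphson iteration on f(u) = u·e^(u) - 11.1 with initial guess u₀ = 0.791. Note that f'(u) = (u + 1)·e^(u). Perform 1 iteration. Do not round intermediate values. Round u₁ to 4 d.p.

u_0 = 0.791000: f = -9.355370, f' = 3.950231 → u_1 = 0.791000 - (-9.355370)/(3.950231) = 3.159309

3.1593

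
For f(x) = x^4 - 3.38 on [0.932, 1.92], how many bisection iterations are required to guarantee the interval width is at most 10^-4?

14

Initial width b − a = 1.92 − 0.932 = 0.988000.
After n steps the width is (b−a)/2^n; need (b−a)/2^n ≤ 10^-4.
So n ≥ log₂(0.988000/10^-4) = log₂(9880.0000) ≈ 13.2703.
Hence n = 14.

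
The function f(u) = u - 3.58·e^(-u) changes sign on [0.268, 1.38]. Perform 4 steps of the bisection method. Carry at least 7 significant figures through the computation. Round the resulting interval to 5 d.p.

f(0.268000) = -2.470370, f(1.380000) = 0.479349 (opposite signs)
step 1: m = 0.824000, f(m) = -0.746451 < 0 → root in [0.824000, 1.380000]
step 2: m = 1.102000, f(m) = -0.087298 < 0 → root in [1.102000, 1.380000]
step 3: m = 1.241000, f(m) = 0.206040 > 0 → root in [1.102000, 1.241000]
step 4: m = 1.171500, f(m) = 0.062052 > 0 → root in [1.102000, 1.171500]

[1.10200, 1.17150]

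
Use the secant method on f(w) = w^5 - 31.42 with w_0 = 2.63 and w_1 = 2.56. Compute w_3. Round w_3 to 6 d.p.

2.081151

Secant update: w_(k+1) = w_k − f(w_k)·(w_k − w_(k-1))/(f(w_k) − f(w_(k-1))).
f(w_0) = 94.408420, f(w_1) = 78.531163
w_2 = 2.560000 - (78.531163)·(2.560000 - 2.630000)/(78.531163 - (94.408420)) = 2.213770; f(w_2) = 21.749499
w_3 = 2.213770 - (21.749499)·(2.213770 - 2.560000)/(21.749499 - (78.531163)) = 2.081151; f(w_3) = 7.620741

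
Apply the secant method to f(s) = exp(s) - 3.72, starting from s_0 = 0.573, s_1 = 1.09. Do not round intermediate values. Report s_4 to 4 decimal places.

f(s_0) = -1.946420, f(s_1) = -0.745726
s_2 = 1.090000 - (-0.745726)·(1.090000 - 0.573000)/(-0.745726 - (-1.946420)) = 1.411098; f(s_2) = 0.380454
s_3 = 1.411098 - (0.380454)·(1.411098 - 1.090000)/(0.380454 - (-0.745726)) = 1.302622; f(s_3) = -0.041069
s_4 = 1.302622 - (-0.041069)·(1.302622 - 1.411098)/(-0.041069 - (0.380454)) = 1.313191; f(s_4) = -0.001981

1.3132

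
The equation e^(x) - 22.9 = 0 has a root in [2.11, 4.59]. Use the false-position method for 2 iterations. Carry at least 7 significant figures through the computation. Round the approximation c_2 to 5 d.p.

2.76731

False-position update: c = (a·f(b) − b·f(a))/(f(b) − f(a)); replace the endpoint whose sign matches f(c).
f(2.110000) = -14.651759, f(4.590000) = 75.594430
step 1: c = 2.512636, f(c) = -10.562592 < 0 → new bracket [2.512636, 4.590000]
step 2: c = 2.767315, f(c) = -6.984165 < 0 → new bracket [2.767315, 4.590000]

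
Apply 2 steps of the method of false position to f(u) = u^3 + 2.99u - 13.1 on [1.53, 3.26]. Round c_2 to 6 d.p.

False-position update: c = (a·f(b) − b·f(a))/(f(b) − f(a)); replace the endpoint whose sign matches f(c).
f(1.530000) = -4.943723, f(3.260000) = 31.293376
step 1: c = 1.766019, f(c) = -2.311703 < 0 → new bracket [1.766019, 3.260000]
step 2: c = 1.868790, f(c) = -0.985796 < 0 → new bracket [1.868790, 3.260000]

1.868790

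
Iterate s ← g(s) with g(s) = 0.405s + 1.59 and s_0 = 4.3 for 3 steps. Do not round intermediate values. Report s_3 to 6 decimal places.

2.780399

s_1 = g(4.300000) = 3.331500
s_2 = g(3.331500) = 2.939258
s_3 = g(2.939258) = 2.780399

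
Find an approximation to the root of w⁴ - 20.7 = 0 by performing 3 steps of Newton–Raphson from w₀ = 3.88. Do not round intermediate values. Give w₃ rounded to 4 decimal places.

Newton update: w ← w − f(w)/f'(w).
f'(w) = 4w³
w_0 = 3.880000: f = 205.934959, f' = 233.644288 → w_1 = 3.880000 - (205.934959)/(233.644288) = 2.998596
w_1 = 2.998596: f = 60.148498, f' = 107.848462 → w_2 = 2.998596 - (60.148498)/(107.848462) = 2.440883
w_2 = 2.440883: f = 14.796698, f' = 58.170253 → w_3 = 2.440883 - (14.796698)/(58.170253) = 2.186514

2.1865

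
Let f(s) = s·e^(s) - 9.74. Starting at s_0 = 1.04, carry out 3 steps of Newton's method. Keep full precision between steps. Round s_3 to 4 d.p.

1.7395

f'(s) = (s + 1)·e^(s)
s_0 = 1.040000: f = -6.797614, f' = 5.771603 → s_1 = 1.040000 - (-6.797614)/(5.771603) = 2.217769
s_1 = 2.217769: f = 10.634225, f' = 29.561037 → s_2 = 2.217769 - (10.634225)/(29.561037) = 1.858031
s_2 = 1.858031: f = 2.172025, f' = 18.323126 → s_3 = 1.858031 - (2.172025)/(18.323126) = 1.739491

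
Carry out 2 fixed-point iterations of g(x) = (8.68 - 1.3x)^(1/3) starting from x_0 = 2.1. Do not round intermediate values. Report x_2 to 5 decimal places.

x_1 = g(2.100000) = 1.812059
x_2 = g(1.812059) = 1.849289

1.84929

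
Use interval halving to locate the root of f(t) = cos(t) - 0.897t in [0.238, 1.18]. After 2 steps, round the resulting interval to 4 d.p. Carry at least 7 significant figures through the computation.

[0.7090, 0.9445]

f(0.238000) = 0.758325, f(1.180000) = -0.677535 (opposite signs)
step 1: m = 0.709000, f(m) = 0.123040 > 0 → root in [0.709000, 1.180000]
step 2: m = 0.944500, f(m) = -0.261068 < 0 → root in [0.709000, 0.944500]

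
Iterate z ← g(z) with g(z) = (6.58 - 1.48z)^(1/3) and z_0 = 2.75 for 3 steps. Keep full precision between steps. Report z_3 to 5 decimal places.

1.60366

z_1 = g(2.750000) = 1.359016
z_2 = g(1.359016) = 1.659318
z_3 = g(1.659318) = 1.603665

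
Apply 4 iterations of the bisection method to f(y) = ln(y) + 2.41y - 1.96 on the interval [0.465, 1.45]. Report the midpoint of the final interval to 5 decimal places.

f(0.465000) = -1.605068, f(1.450000) = 1.906064 (opposite signs)
step 1: m = 0.957500, f(m) = 0.304145 > 0 → root in [0.465000, 0.957500]
step 2: m = 0.711250, f(m) = -0.586619 < 0 → root in [0.711250, 0.957500]
step 3: m = 0.834375, f(m) = -0.130229 < 0 → root in [0.834375, 0.957500]
step 4: m = 0.895938, f(m) = 0.089325 > 0 → root in [0.834375, 0.895938]
Midpoint of [0.834375, 0.895938] = 0.865156

0.86516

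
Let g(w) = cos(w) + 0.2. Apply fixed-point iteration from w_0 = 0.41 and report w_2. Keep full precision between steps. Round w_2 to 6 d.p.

w_1 = g(0.410000) = 1.117121
w_2 = g(1.117121) = 0.638272

0.638272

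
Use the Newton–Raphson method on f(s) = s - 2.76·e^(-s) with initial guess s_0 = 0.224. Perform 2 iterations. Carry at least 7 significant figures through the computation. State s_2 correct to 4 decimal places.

1.0006

f'(s) = 1 + 2.76·e^(-s)
s_0 = 0.224000: f = -1.982110, f' = 3.206110 → s_1 = 0.224000 - (-1.982110)/(3.206110) = 0.842229
s_1 = 0.842229: f = -0.346639, f' = 2.188868 → s_2 = 0.842229 - (-0.346639)/(2.188868) = 1.000594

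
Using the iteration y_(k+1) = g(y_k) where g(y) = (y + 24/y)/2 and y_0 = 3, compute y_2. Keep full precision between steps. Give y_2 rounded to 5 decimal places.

4.93182

y_1 = g(3.000000) = 5.500000
y_2 = g(5.500000) = 4.931818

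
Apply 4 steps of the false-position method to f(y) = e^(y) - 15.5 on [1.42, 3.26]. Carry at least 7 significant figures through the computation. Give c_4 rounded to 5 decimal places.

2.73562

f(1.420000) = -11.362880, f(3.260000) = 10.549537
step 1: c = 2.374148, f(c) = -4.758138 < 0 → new bracket [2.374148, 3.260000]
step 2: c = 2.649501, f(c) = -1.353026 < 0 → new bracket [2.649501, 3.260000]
step 3: c = 2.718899, f(c) = -0.336377 < 0 → new bracket [2.718899, 3.260000]
step 4: c = 2.735619, f(c) = -0.080708 < 0 → new bracket [2.735619, 3.260000]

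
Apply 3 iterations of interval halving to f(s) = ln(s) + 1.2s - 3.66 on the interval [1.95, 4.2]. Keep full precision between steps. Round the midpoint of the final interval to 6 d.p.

f(1.950000) = -0.652171, f(4.200000) = 2.815085 (opposite signs)
step 1: m = 3.075000, f(m) = 1.153305 > 0 → root in [1.950000, 3.075000]
step 2: m = 2.512500, f(m) = 0.276278 > 0 → root in [1.950000, 2.512500]
step 3: m = 2.231250, f(m) = -0.179938 < 0 → root in [2.231250, 2.512500]
Midpoint of [2.231250, 2.512500] = 2.371875

2.371875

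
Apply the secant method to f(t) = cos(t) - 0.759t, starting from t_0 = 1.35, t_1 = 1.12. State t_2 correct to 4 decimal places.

0.8764

f(t_0) = -0.805643, f(t_1) = -0.414398
t_2 = 1.120000 - (-0.414398)·(1.120000 - 1.350000)/(-0.414398 - (-0.805643)) = 0.876390; f(t_2) = -0.025250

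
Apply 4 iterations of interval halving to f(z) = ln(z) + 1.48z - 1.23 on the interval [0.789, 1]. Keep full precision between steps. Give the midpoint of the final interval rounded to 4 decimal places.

f(0.789000) = -0.299269, f(1.000000) = 0.250000 (opposite signs)
step 1: m = 0.894500, f(m) = -0.017630 < 0 → root in [0.894500, 1.000000]
step 2: m = 0.947250, f(m) = 0.117738 > 0 → root in [0.894500, 0.947250]
step 3: m = 0.920875, f(m) = 0.050464 > 0 → root in [0.894500, 0.920875]
step 4: m = 0.907688, f(m) = 0.016522 > 0 → root in [0.894500, 0.907688]
Midpoint of [0.894500, 0.907688] = 0.901094

0.9011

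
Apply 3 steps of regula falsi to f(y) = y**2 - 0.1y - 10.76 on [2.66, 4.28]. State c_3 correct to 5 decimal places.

f(2.660000) = -3.950400, f(4.280000) = 7.130400
step 1: c = 3.237544, f(c) = -0.602064 < 0 → new bracket [3.237544, 4.280000]
step 2: c = 3.318711, f(c) = -0.078025 < 0 → new bracket [3.318711, 4.280000]
step 3: c = 3.329117, f(c) = -0.009894 < 0 → new bracket [3.329117, 4.280000]

3.32912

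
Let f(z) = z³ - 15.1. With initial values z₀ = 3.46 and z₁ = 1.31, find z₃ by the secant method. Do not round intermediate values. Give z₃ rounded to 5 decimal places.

Secant update: z_(k+1) = z_k − f(z_k)·(z_k − z_(k-1))/(f(z_k) − f(z_(k-1))).
f(z_0) = 26.321736, f(z_1) = -12.851909
z_2 = 1.310000 - (-12.851909)·(1.310000 - 3.460000)/(-12.851909 - (26.321736)) = 2.015362; f(z_2) = -6.914235
z_3 = 2.015362 - (-6.914235)·(2.015362 - 1.310000)/(-6.914235 - (-12.851909)) = 2.836734; f(z_3) = 7.727373

2.83673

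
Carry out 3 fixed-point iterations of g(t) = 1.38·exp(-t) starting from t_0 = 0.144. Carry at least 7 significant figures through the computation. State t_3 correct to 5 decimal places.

0.90876

t_1 = g(0.144000) = 1.194925
t_2 = g(1.194925) = 0.417763
t_3 = g(0.417763) = 0.908755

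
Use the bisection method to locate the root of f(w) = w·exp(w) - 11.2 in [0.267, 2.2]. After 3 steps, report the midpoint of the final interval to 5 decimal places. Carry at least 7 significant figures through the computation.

1.83756

f(0.267000) = -10.851287, f(2.200000) = 8.655030 (opposite signs)
step 1: m = 1.233500, f(m) = -6.965117 < 0 → root in [1.233500, 2.200000]
step 2: m = 1.716750, f(m) = -1.643869 < 0 → root in [1.716750, 2.200000]
step 3: m = 1.958375, f(m) = 2.680570 > 0 → root in [1.716750, 1.958375]
Midpoint of [1.716750, 1.958375] = 1.837563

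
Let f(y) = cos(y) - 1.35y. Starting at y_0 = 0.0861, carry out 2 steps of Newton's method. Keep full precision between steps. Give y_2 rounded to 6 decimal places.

f'(y) = -sin(y) - 1.35
y_0 = 0.086100: f = 0.880061, f' = -1.435994 → y_1 = 0.086100 - (0.880061)/(-1.435994) = 0.698958
y_1 = 0.698958: f = -0.178081, f' = -1.993421 → y_2 = 0.698958 - (-0.178081)/(-1.993421) = 0.609624

0.609624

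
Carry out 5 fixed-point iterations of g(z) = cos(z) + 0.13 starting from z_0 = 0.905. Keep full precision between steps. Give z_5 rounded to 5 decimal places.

z_1 = g(0.905000) = 0.747686
z_2 = g(0.747686) = 0.863265
z_3 = g(0.863265) = 0.779960
z_4 = g(0.779960) = 0.840942
z_5 = g(0.840942) = 0.796761

0.79676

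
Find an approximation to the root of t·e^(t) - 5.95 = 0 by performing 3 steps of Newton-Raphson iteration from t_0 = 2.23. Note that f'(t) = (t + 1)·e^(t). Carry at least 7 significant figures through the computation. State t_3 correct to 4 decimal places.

Newton update: t ← t − f(t)/f'(t).
t_0 = 2.230000: f = 14.788701, f' = 30.038567 → t_1 = 2.230000 - (14.788701)/(30.038567) = 1.737676
t_1 = 1.737676: f = 3.927159, f' = 15.561278 → t_2 = 1.737676 - (3.927159)/(15.561278) = 1.485309
t_2 = 1.485309: f = 0.609613, f' = 10.975942 → t_3 = 1.485309 - (0.609613)/(10.975942) = 1.429768

1.4298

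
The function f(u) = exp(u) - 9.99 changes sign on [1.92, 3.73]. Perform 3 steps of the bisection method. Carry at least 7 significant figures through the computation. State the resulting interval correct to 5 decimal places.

[2.14625, 2.37250]

f(1.920000) = -3.169042, f(3.730000) = 31.689108 (opposite signs)
step 1: m = 2.825000, f(m) = 6.870945 > 0 → root in [1.920000, 2.825000]
step 2: m = 2.372500, f(m) = 0.734169 > 0 → root in [1.920000, 2.372500]
step 3: m = 2.146250, f(m) = -1.437275 < 0 → root in [2.146250, 2.372500]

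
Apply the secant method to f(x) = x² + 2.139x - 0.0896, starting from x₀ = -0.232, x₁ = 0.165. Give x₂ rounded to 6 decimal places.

0.024768

f(x_0) = -0.532024, f(x_1) = 0.290560
x_2 = 0.165000 - (0.290560)·(0.165000 - -0.232000)/(0.290560 - (-0.532024)) = 0.024768; f(x_2) = -0.036007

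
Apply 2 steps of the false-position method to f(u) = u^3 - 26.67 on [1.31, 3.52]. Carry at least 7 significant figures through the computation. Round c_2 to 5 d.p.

2.92403

False-position update: c = (a·f(b) − b·f(a))/(f(b) − f(a)); replace the endpoint whose sign matches f(c).
f(1.310000) = -24.421909, f(3.520000) = 16.944208
step 1: c = 2.614749, f(c) = -8.793181 < 0 → new bracket [2.614749, 3.520000]
step 2: c = 2.924028, f(c) = -1.669727 < 0 → new bracket [2.924028, 3.520000]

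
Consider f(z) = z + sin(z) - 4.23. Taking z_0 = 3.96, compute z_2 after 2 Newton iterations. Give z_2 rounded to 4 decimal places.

4.9460

f'(z) = 1 + cos(z)
z_0 = 3.960000: f = -1.000058, f' = 0.316615 → z_1 = 3.960000 - (-1.000058)/(0.316615) = 7.118592
z_1 = 7.118592: f = 3.630162, f' = 1.670876 → z_2 = 7.118592 - (3.630162)/(1.670876) = 4.945982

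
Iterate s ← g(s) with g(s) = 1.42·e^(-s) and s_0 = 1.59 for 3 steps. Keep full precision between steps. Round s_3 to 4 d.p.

s_1 = g(1.590000) = 0.289574
s_2 = g(0.289574) = 1.062987
s_3 = g(1.062987) = 0.490500

0.4905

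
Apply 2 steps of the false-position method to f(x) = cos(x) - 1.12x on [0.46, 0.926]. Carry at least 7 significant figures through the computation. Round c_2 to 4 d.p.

0.6886

False-position update: c = (a·f(b) − b·f(a))/(f(b) − f(a)); replace the endpoint whose sign matches f(c).
f(0.460000) = 0.380852, f(0.926000) = -0.436084
step 1: c = 0.677247, f(c) = 0.020784 > 0 → new bracket [0.677247, 0.926000]
step 2: c = 0.688563, f(c) = 0.000969 > 0 → new bracket [0.688563, 0.926000]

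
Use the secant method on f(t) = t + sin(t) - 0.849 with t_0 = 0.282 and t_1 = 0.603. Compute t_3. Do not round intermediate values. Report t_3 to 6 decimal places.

f(t_0) = -0.288723, f(t_1) = 0.321116
t_2 = 0.603000 - (0.321116)·(0.603000 - 0.282000)/(0.321116 - (-0.288723)) = 0.433975; f(t_2) = 0.005455
t_3 = 0.433975 - (0.005455)·(0.433975 - 0.603000)/(0.005455 - (0.321116)) = 0.431054; f(t_3) = -0.000118

0.431054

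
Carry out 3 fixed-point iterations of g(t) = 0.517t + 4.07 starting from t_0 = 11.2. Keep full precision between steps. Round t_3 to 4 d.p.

t_1 = g(11.200000) = 9.860400
t_2 = g(9.860400) = 9.167827
t_3 = g(9.167827) = 8.809766

8.8098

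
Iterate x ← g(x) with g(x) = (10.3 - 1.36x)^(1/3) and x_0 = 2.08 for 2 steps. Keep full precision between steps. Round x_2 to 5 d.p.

1.96965

x_1 = g(2.080000) = 1.954925
x_2 = g(1.954925) = 1.969650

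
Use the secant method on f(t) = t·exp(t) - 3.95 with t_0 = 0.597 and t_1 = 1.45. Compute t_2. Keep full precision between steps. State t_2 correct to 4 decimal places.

Secant update: t_(k+1) = t_k − f(t_k)·(t_k − t_(k-1))/(f(t_k) − f(t_(k-1))).
f(t_0) = -2.865454, f(t_1) = 2.231516
t_2 = 1.450000 - (2.231516)·(1.450000 - 0.597000)/(2.231516 - (-2.865454)) = 1.076546; f(t_2) = -0.790847

1.0765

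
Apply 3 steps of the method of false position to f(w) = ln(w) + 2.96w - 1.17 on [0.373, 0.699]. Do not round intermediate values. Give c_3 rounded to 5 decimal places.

f(0.373000) = -1.052097, f(0.699000) = 0.540935
step 1: c = 0.588302, f(c) = 0.040861 > 0 → new bracket [0.373000, 0.588302]
step 2: c = 0.580253, f(c) = 0.003259 > 0 → new bracket [0.373000, 0.580253]
step 3: c = 0.579613, f(c) = 0.000261 > 0 → new bracket [0.373000, 0.579613]

0.57961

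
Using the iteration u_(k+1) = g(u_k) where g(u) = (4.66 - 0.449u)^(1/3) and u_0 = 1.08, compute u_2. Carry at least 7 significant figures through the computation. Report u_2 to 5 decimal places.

u_1 = g(1.080000) = 1.610231
u_2 = g(1.610231) = 1.579024

1.57902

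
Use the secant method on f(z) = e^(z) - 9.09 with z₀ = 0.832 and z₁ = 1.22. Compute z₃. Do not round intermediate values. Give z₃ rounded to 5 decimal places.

1.73629

f(z_0) = -6.792090, f(z_1) = -5.702812
z_2 = 1.220000 - (-5.702812)·(1.220000 - 0.832000)/(-5.702812 - (-6.792090)) = 3.251338; f(z_2) = 16.734867
z_3 = 3.251338 - (16.734867)·(3.251338 - 1.220000)/(16.734867 - (-5.702812)) = 1.736290; f(z_3) = -3.413757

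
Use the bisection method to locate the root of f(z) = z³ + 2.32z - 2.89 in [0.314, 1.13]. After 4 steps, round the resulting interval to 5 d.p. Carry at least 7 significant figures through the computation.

f(0.314000) = -2.130561, f(1.130000) = 1.174497 (opposite signs)
step 1: m = 0.722000, f(m) = -0.838593 < 0 → root in [0.722000, 1.130000]
step 2: m = 0.926000, f(m) = 0.052343 > 0 → root in [0.722000, 0.926000]
step 3: m = 0.824000, f(m) = -0.418844 < 0 → root in [0.824000, 0.926000]
step 4: m = 0.875000, f(m) = -0.190078 < 0 → root in [0.875000, 0.926000]

[0.87500, 0.92600]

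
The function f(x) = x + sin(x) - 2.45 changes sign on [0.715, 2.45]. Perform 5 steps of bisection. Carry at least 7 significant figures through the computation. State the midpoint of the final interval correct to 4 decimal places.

f(0.715000) = -1.079383, f(2.450000) = 0.637765 (opposite signs)
step 1: m = 1.582500, f(m) = 0.132432 > 0 → root in [0.715000, 1.582500]
step 2: m = 1.148750, f(m) = -0.388997 < 0 → root in [1.148750, 1.582500]
step 3: m = 1.365625, f(m) = -0.105349 < 0 → root in [1.365625, 1.582500]
step 4: m = 1.474063, f(m) = 0.019387 > 0 → root in [1.365625, 1.474063]
step 5: m = 1.419844, f(m) = -0.041528 < 0 → root in [1.419844, 1.474063]
Midpoint of [1.419844, 1.474063] = 1.446953

1.4470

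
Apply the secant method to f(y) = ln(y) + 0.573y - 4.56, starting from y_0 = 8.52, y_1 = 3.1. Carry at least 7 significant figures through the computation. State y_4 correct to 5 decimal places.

f(y_0) = 2.464376, f(y_1) = -1.652298
y_2 = 3.100000 - (-1.652298)·(3.100000 - 8.520000)/(-1.652298 - (2.464376)) = 5.275410; f(y_2) = 0.125866
y_3 = 5.275410 - (0.125866)·(5.275410 - 3.100000)/(0.125866 - (-1.652298)) = 5.121425; f(y_3) = 0.008009
y_4 = 5.121425 - (0.008009)·(5.121425 - 5.275410)/(0.008009 - (0.125866)) = 5.110961; f(y_4) = -0.000032

5.11096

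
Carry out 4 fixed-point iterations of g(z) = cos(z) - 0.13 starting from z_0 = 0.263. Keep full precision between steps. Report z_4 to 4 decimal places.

0.6169

z_1 = g(0.263000) = 0.835614
z_2 = g(0.835614) = 0.540722
z_3 = g(0.540722) = 0.727337
z_4 = g(0.727337) = 0.616948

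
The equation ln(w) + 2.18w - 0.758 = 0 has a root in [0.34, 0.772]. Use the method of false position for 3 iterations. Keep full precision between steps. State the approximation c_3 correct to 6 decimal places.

0.590104

f(0.340000) = -1.095610, f(0.772000) = 0.666189
step 1: c = 0.608648, f(c) = 0.072337 > 0 → new bracket [0.340000, 0.608648]
step 2: c = 0.592009, f(c) = 0.008347 > 0 → new bracket [0.340000, 0.592009]
step 3: c = 0.590104, f(c) = 0.000969 > 0 → new bracket [0.340000, 0.590104]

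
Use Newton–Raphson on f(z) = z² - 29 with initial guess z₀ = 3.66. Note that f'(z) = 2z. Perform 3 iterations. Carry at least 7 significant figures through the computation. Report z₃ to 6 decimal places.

5.385184

Newton update: z ← z − f(z)/f'(z).
z_0 = 3.660000: f = -15.604400, f' = 7.320000 → z_1 = 3.660000 - (-15.604400)/(7.320000) = 5.791749
z_1 = 5.791749: f = 4.544352, f' = 11.583497 → z_2 = 5.791749 - (4.544352)/(11.583497) = 5.399436
z_2 = 5.399436: f = 0.153909, f' = 10.798872 → z_3 = 5.399436 - (0.153909)/(10.798872) = 5.385184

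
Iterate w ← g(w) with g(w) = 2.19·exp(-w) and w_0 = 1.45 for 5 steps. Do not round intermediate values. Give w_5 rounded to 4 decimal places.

0.6511

w_1 = g(1.450000) = 0.513709
w_2 = g(0.513709) = 1.310217
w_3 = g(1.310217) = 0.590778
w_4 = g(0.590778) = 1.213033
w_5 = g(1.213033) = 0.651074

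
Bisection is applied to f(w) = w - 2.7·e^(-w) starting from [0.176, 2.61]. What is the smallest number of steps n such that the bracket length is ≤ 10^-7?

Initial width b − a = 2.61 − 0.176 = 2.434000.
After n steps the width is (b−a)/2^n; need (b−a)/2^n ≤ 10^-7.
So n ≥ log₂(2.434000/10^-7) = log₂(24340000.0000) ≈ 24.5368.
Hence n = 25.

25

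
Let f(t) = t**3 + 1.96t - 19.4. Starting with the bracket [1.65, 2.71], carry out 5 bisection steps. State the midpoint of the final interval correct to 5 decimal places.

2.42844

f(1.650000) = -11.673875, f(2.710000) = 5.814111 (opposite signs)
step 1: m = 2.180000, f(m) = -4.766968 < 0 → root in [2.180000, 2.710000]
step 2: m = 2.445000, f(m) = 0.008471 > 0 → root in [2.180000, 2.445000]
step 3: m = 2.312500, f(m) = -2.501045 < 0 → root in [2.312500, 2.445000]
step 4: m = 2.378750, f(m) = -1.277608 < 0 → root in [2.378750, 2.445000]
step 5: m = 2.411875, f(m) = -0.642508 < 0 → root in [2.411875, 2.445000]
Midpoint of [2.411875, 2.445000] = 2.428438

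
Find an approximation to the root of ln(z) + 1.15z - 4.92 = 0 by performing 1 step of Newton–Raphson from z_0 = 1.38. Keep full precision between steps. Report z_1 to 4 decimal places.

Newton update: z ← z − f(z)/f'(z).
f'(z) = 1/z + 1.15
z_0 = 1.380000: f = -3.010917, f' = 1.874638 → z_1 = 1.380000 - (-3.010917)/(1.874638) = 2.986132

2.9861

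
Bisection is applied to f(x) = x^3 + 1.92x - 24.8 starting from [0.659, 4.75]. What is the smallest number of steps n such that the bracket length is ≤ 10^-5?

19

Initial width b − a = 4.75 − 0.659 = 4.091000.
After n steps the width is (b−a)/2^n; need (b−a)/2^n ≤ 10^-5.
So n ≥ log₂(4.091000/10^-5) = log₂(409100.0000) ≈ 18.6421.
Hence n = 19.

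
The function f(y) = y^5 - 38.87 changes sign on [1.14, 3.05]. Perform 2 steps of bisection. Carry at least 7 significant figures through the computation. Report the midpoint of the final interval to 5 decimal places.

f(1.140000) = -36.944585, f(3.050000) = 225.066344 (opposite signs)
step 1: m = 2.095000, f(m) = 1.487117 > 0 → root in [1.140000, 2.095000]
step 2: m = 1.617500, f(m) = -27.798118 < 0 → root in [1.617500, 2.095000]
Midpoint of [1.617500, 2.095000] = 1.856250

1.85625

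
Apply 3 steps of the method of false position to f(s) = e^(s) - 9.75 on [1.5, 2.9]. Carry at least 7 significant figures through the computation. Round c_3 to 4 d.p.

2.2579

f(1.500000) = -5.268311, f(2.900000) = 8.424145
step 1: c = 2.038664, f(c) = -2.069657 < 0 → new bracket [2.038664, 2.900000]
step 2: c = 2.208543, f(c) = -0.647560 < 0 → new bracket [2.208543, 2.900000]
step 3: c = 2.257900, f(c) = -0.187010 < 0 → new bracket [2.257900, 2.900000]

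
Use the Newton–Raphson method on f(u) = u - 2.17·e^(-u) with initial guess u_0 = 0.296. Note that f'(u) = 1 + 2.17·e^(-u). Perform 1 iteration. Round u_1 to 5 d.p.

0.80021

u_0 = 0.296000: f = -1.318019, f' = 2.614019 → u_1 = 0.296000 - (-1.318019)/(2.614019) = 0.800212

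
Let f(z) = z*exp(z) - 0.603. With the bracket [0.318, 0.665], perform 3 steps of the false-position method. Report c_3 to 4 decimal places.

f(0.318000) = -0.165948, f(0.665000) = 0.690086
step 1: c = 0.385268, f(c) = -0.036652 < 0 → new bracket [0.385268, 0.665000]
step 2: c = 0.399376, f(c) = -0.007572 < 0 → new bracket [0.399376, 0.665000]
step 3: c = 0.402259, f(c) = -0.001542 < 0 → new bracket [0.402259, 0.665000]

0.4023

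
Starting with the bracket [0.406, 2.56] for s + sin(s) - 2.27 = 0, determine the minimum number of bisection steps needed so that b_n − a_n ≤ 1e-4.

15

Initial width b − a = 2.56 − 0.406 = 2.154000.
After n steps the width is (b−a)/2^n; need (b−a)/2^n ≤ 1e-4.
So n ≥ log₂(2.154000/1e-4) = log₂(21540.0000) ≈ 14.3947.
Hence n = 15.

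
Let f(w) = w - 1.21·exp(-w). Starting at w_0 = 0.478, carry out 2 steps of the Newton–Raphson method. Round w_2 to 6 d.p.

Newton update: w ← w − f(w)/f'(w).
f'(w) = 1 + 1.21·exp(-w)
w_0 = 0.478000: f = -0.272227, f' = 1.750227 → w_1 = 0.478000 - (-0.272227)/(1.750227) = 0.633538
w_1 = 0.633538: f = -0.008622, f' = 1.642160 → w_2 = 0.633538 - (-0.008622)/(1.642160) = 0.638788

0.638788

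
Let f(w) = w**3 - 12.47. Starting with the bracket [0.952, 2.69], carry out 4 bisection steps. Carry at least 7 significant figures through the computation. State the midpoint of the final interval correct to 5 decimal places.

2.30981

f(0.952000) = -11.607199, f(2.690000) = 6.995109 (opposite signs)
step 1: m = 1.821000, f(m) = -6.431489 < 0 → root in [1.821000, 2.690000]
step 2: m = 2.255500, f(m) = -0.995639 < 0 → root in [2.255500, 2.690000]
step 3: m = 2.472750, f(m) = 2.649611 > 0 → root in [2.255500, 2.472750]
step 4: m = 2.364125, f(m) = 0.743300 > 0 → root in [2.255500, 2.364125]
Midpoint of [2.255500, 2.364125] = 2.309813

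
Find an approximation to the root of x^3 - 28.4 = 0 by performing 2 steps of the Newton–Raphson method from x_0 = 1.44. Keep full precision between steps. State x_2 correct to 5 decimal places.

f'(x) = 3x^2
x_0 = 1.440000: f = -25.414016, f' = 6.220800 → x_1 = 1.440000 - (-25.414016)/(6.220800) = 5.525329
x_1 = 5.525329: f = 140.284229, f' = 91.587789 → x_2 = 5.525329 - (140.284229)/(91.587789) = 3.993638

3.99364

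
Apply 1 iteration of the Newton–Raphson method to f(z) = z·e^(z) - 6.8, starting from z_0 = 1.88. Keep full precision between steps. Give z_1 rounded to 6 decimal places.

f'(z) = (z + 1)·e^(z)
z_0 = 1.880000: f = 5.520589, f' = 18.874094 → z_1 = 1.880000 - (5.520589)/(18.874094) = 1.587504

1.587504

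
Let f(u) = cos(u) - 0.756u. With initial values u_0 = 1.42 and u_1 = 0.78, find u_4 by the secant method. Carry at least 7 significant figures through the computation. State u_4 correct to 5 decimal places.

Secant update: u_(k+1) = u_k − f(u_k)·(u_k − u_(k-1))/(f(u_k) − f(u_(k-1))).
f(u_0) = -0.923295, f(u_1) = 0.121234
u_2 = 0.780000 - (0.121234)·(0.780000 - 1.420000)/(0.121234 - (-0.923295)) = 0.854282; f(u_2) = 0.010923
u_3 = 0.854282 - (0.010923)·(0.854282 - 0.780000)/(0.010923 - (0.121234)) = 0.861637; f(u_3) = -0.000202
u_4 = 0.861637 - (-0.000202)·(0.861637 - 0.854282)/(-0.000202 - (0.010923)) = 0.861504; f(u_4) = 0.000000

0.86150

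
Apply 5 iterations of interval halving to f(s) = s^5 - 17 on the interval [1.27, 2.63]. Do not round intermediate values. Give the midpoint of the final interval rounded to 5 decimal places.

f(1.270000) = -13.696163, f(2.630000) = 108.828420 (opposite signs)
step 1: m = 1.950000, f(m) = 11.195062 > 0 → root in [1.270000, 1.950000]
step 2: m = 1.610000, f(m) = -6.182438 < 0 → root in [1.610000, 1.950000]
step 3: m = 1.780000, f(m) = 0.868990 > 0 → root in [1.610000, 1.780000]
step 4: m = 1.695000, f(m) = -3.009008 < 0 → root in [1.695000, 1.780000]
step 5: m = 1.737500, f(m) = -1.164781 < 0 → root in [1.737500, 1.780000]
Midpoint of [1.737500, 1.780000] = 1.758750

1.75875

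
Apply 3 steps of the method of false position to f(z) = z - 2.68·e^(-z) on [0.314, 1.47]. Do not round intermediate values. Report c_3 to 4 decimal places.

0.9955

f(0.314000) = -1.643791, f(1.470000) = 0.853800
step 1: c = 1.074822, f(c) = 0.159982 > 0 → new bracket [0.314000, 1.074822]
step 2: c = 1.007343, f(c) = 0.028639 > 0 → new bracket [0.314000, 1.007343]
step 3: c = 0.995470, f(c) = 0.005077 > 0 → new bracket [0.314000, 0.995470]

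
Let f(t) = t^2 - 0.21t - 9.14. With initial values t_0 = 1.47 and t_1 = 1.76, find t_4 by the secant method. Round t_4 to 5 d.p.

f(t_0) = -7.287800, f(t_1) = -6.412000
t_2 = 1.760000 - (-6.412000)·(1.760000 - 1.470000)/(-6.412000 - (-7.287800)) = 3.883179; f(t_2) = 5.123610
t_3 = 3.883179 - (5.123610)·(3.883179 - 1.760000)/(5.123610 - (-6.412000)) = 2.940156; f(t_3) = -1.112914
t_4 = 2.940156 - (-1.112914)·(2.940156 - 3.883179)/(-1.112914 - (5.123610)) = 3.108440; f(t_4) = -0.130376

3.10844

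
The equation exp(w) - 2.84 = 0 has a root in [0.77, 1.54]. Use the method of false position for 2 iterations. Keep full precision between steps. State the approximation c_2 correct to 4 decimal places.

1.0289

False-position update: c = (a·f(b) − b·f(a))/(f(b) − f(a)); replace the endpoint whose sign matches f(c).
f(0.770000) = -0.680234, f(1.540000) = 1.824590
step 1: c = 0.979108, f(c) = -0.177918 < 0 → new bracket [0.979108, 1.540000]
step 2: c = 1.028942, f(c) = -0.041895 < 0 → new bracket [1.028942, 1.540000]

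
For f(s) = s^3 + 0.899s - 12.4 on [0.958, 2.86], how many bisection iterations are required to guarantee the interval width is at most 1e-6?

Initial width b − a = 2.86 − 0.958 = 1.902000.
After n steps the width is (b−a)/2^n; need (b−a)/2^n ≤ 1e-6.
So n ≥ log₂(1.902000/1e-6) = log₂(1902000.0000) ≈ 20.8591.
Hence n = 21.

21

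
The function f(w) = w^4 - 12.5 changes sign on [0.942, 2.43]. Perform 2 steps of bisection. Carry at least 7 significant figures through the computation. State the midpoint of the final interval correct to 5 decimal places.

1.87200

f(0.942000) = -11.712585, f(2.430000) = 22.367844 (opposite signs)
step 1: m = 1.686000, f(m) = -4.419648 < 0 → root in [1.686000, 2.430000]
step 2: m = 2.058000, f(m) = 5.438308 > 0 → root in [1.686000, 2.058000]
Midpoint of [1.686000, 2.058000] = 1.872000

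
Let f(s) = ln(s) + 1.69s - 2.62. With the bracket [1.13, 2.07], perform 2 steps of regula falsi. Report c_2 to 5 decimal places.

1.36628

f(1.130000) = -0.588082, f(2.070000) = 1.605849
step 1: c = 1.381967, f(c) = 0.039031 > 0 → new bracket [1.130000, 1.381967]
step 2: c = 1.366284, f(c) = 0.001116 > 0 → new bracket [1.130000, 1.366284]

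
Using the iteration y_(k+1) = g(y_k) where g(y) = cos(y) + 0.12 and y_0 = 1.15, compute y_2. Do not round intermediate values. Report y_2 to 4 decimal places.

0.9836

y_1 = g(1.150000) = 0.528487
y_2 = g(0.528487) = 0.983571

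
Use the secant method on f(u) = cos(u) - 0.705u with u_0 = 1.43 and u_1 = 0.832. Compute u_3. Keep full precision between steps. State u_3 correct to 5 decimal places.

0.89139

f(u_0) = -0.867818, f(u_1) = 0.086839
u_2 = 0.832000 - (0.086839)·(0.832000 - 1.430000)/(0.086839 - (-0.867818)) = 0.886396; f(u_2) = 0.007299
u_3 = 0.886396 - (0.007299)·(0.886396 - 0.832000)/(0.007299 - (0.086839)) = 0.891388; f(u_3) = -0.000096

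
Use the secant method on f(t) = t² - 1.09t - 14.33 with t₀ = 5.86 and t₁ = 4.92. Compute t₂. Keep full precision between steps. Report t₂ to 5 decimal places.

4.45420

f(t_0) = 13.622200, f(t_1) = 4.513600
t_2 = 4.920000 - (4.513600)·(4.920000 - 5.860000)/(4.513600 - (13.622200)) = 4.454200; f(t_2) = 0.654821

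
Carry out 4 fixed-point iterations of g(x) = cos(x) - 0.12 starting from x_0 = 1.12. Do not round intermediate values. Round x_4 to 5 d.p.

0.73019

x_1 = g(1.120000) = 0.315682
x_2 = g(0.315682) = 0.830585
x_3 = g(0.830585) = 0.554444
x_4 = g(0.554444) = 0.730193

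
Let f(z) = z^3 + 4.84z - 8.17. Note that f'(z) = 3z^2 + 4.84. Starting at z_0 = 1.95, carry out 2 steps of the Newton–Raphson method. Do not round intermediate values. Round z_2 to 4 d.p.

Newton update: z ← z − f(z)/f'(z).
z_0 = 1.950000: f = 8.682875, f' = 16.247500 → z_1 = 1.950000 - (8.682875)/(16.247500) = 1.415587
z_1 = 1.415587: f = 1.518117, f' = 10.851660 → z_2 = 1.415587 - (1.518117)/(10.851660) = 1.275690

1.2757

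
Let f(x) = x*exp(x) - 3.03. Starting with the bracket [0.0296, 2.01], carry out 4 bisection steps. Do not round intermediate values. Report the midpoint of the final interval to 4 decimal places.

1.0817

f(0.029600) = -2.999511, f(2.010000) = 11.971268 (opposite signs)
step 1: m = 1.019800, f(m) = -0.202462 < 0 → root in [1.019800, 2.010000]
step 2: m = 1.514900, f(m) = 3.861229 > 0 → root in [1.019800, 1.514900]
step 3: m = 1.267350, f(m) = 1.470903 > 0 → root in [1.019800, 1.267350]
step 4: m = 1.143575, f(m) = 0.558500 > 0 → root in [1.019800, 1.143575]
Midpoint of [1.019800, 1.143575] = 1.081687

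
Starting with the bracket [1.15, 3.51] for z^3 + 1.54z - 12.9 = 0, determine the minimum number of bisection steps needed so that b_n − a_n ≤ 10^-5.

18

Initial width b − a = 3.51 − 1.15 = 2.360000.
After n steps the width is (b−a)/2^n; need (b−a)/2^n ≤ 10^-5.
So n ≥ log₂(2.360000/10^-5) = log₂(236000.0000) ≈ 17.8484.
Hence n = 18.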